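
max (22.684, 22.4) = 22.684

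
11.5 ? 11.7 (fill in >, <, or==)<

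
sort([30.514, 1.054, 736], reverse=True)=[736, 30.514, 1.054]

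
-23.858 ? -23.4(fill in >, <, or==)<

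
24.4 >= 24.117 True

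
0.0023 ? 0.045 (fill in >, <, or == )<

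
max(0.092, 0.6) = 0.6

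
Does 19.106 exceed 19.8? No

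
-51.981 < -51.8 True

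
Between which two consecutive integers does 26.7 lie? 26 and 27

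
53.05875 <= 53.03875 False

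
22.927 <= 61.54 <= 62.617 True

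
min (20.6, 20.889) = 20.6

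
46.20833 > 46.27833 False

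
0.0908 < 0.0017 False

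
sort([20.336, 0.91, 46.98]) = [0.91, 20.336, 46.98]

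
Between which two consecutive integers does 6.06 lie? 6 and 7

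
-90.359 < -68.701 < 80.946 True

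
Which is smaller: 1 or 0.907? 0.907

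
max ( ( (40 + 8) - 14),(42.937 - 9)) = 34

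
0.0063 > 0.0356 False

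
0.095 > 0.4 False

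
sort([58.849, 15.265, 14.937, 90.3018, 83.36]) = [14.937, 15.265, 58.849, 83.36, 90.3018]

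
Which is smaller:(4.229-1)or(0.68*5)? (4.229-1)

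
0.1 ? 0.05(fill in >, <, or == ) >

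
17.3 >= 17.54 False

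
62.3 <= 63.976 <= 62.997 False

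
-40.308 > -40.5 True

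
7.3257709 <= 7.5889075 True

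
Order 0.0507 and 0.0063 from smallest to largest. 0.0063, 0.0507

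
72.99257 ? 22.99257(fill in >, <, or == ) >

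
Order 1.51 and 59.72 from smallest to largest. 1.51, 59.72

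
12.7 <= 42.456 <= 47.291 True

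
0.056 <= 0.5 True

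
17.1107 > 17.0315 True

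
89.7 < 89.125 False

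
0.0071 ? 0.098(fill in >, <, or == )<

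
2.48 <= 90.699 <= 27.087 False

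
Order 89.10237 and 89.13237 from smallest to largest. 89.10237, 89.13237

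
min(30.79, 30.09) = 30.09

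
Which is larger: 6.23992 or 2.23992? 6.23992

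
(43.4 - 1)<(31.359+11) False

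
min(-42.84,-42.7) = -42.84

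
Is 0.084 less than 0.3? Yes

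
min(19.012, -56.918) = -56.918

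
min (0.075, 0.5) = 0.075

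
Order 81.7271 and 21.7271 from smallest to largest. 21.7271, 81.7271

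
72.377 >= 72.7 False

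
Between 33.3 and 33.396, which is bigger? 33.396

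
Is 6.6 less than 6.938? Yes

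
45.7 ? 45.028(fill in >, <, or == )>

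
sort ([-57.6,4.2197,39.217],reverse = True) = [39.217,4.2197,-57.6]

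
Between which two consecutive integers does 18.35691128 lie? 18 and 19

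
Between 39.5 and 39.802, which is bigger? 39.802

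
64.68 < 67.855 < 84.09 True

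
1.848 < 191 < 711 True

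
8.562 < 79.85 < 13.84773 False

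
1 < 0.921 False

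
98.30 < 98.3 False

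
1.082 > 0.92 True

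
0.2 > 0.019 True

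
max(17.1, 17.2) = 17.2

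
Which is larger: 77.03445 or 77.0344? 77.03445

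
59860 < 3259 False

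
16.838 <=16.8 False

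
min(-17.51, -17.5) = -17.51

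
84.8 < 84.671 False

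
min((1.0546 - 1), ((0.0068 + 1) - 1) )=0.0068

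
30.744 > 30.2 True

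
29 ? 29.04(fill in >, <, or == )<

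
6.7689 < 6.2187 False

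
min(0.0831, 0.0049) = 0.0049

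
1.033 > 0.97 True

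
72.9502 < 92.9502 True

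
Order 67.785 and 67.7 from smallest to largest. 67.7, 67.785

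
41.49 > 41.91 False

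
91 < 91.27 True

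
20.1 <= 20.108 True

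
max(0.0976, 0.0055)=0.0976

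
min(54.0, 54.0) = 54.0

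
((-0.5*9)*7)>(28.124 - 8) False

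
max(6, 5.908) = 6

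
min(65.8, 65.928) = 65.8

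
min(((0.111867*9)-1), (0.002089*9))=0.006803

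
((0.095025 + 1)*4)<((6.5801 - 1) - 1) True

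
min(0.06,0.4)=0.06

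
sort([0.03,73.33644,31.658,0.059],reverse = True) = [73.33644,31.658,0.059,0.03]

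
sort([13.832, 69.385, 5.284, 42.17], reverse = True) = [69.385, 42.17, 13.832, 5.284]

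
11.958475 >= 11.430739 True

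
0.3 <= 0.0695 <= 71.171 False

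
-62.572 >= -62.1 False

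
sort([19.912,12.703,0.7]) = [0.7,12.703,19.912]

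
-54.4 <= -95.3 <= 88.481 False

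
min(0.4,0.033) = 0.033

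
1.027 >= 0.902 True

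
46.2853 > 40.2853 True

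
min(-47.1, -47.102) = -47.102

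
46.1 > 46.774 False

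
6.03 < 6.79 True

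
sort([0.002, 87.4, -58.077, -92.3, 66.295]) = [-92.3, -58.077, 0.002, 66.295, 87.4]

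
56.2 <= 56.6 True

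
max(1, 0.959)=1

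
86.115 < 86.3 True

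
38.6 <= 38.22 False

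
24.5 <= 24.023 False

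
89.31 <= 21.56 False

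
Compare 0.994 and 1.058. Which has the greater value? 1.058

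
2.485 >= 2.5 False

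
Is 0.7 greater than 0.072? Yes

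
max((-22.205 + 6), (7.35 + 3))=10.35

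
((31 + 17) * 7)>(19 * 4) True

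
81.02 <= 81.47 True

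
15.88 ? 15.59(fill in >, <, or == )>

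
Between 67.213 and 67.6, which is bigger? 67.6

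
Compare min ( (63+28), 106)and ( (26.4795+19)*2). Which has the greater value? min ( (63+28), 106)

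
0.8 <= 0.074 False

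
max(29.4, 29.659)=29.659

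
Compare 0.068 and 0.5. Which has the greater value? 0.5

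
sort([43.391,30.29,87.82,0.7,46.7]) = [0.7,30.29,43.391,46.7,87.82]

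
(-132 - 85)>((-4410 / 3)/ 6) True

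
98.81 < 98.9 True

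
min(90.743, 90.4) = 90.4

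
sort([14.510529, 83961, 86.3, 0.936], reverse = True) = [83961, 86.3, 14.510529, 0.936]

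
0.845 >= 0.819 True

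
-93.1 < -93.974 False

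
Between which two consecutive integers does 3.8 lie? 3 and 4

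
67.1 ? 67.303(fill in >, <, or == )<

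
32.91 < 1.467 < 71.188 False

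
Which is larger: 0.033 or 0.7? 0.7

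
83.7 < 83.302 False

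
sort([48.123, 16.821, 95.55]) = [16.821, 48.123, 95.55]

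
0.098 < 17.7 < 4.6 False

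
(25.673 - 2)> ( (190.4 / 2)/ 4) False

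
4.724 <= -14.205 False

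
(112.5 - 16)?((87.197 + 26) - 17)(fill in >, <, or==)>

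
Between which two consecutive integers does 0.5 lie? 0 and 1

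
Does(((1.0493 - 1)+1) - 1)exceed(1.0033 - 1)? Yes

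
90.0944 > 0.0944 True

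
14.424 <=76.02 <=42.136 False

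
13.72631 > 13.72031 True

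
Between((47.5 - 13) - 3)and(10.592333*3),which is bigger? (10.592333*3)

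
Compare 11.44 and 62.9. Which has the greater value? 62.9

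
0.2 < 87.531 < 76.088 False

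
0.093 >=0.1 False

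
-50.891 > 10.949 False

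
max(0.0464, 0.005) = 0.0464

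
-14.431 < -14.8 False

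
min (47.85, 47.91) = 47.85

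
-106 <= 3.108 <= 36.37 True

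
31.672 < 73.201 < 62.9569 False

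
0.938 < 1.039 True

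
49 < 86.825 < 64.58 False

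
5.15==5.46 False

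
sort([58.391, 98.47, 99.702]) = [58.391, 98.47, 99.702]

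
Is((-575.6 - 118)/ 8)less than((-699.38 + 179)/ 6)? No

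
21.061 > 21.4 False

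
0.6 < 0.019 False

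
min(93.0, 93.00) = 93.0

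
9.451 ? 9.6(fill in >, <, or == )<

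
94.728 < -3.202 False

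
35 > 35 False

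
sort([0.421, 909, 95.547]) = [0.421, 95.547, 909]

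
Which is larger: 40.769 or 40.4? 40.769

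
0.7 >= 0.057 True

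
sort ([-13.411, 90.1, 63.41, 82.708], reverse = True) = [90.1, 82.708, 63.41, -13.411]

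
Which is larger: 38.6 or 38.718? 38.718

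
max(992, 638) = 992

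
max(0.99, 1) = 1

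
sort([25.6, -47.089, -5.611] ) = [-47.089, -5.611, 25.6]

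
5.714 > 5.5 True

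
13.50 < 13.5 False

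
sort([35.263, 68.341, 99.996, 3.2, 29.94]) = [3.2, 29.94, 35.263, 68.341, 99.996]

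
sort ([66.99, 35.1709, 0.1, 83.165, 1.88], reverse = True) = [83.165, 66.99, 35.1709, 1.88, 0.1]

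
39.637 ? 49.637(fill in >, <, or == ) <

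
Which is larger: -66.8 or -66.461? -66.461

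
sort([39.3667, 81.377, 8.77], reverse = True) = [81.377, 39.3667, 8.77]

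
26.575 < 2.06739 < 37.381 False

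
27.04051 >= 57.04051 False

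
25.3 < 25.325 True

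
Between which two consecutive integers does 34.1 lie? 34 and 35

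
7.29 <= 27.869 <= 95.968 True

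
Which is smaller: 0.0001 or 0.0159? 0.0001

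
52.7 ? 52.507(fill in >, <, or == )>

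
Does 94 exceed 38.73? Yes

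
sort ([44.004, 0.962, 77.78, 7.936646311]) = [0.962, 7.936646311, 44.004, 77.78]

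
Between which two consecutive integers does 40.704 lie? 40 and 41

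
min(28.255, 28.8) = 28.255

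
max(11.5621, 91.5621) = 91.5621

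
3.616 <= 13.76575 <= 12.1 False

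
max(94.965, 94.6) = 94.965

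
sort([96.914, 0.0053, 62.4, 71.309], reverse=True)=[96.914, 71.309, 62.4, 0.0053]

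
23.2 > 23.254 False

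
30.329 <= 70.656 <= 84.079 True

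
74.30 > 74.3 False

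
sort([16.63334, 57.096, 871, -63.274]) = [-63.274, 16.63334, 57.096, 871]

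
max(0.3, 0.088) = 0.3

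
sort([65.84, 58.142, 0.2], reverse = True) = [65.84, 58.142, 0.2]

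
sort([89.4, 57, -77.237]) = [-77.237, 57, 89.4]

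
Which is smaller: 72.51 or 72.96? 72.51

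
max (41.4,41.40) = 41.40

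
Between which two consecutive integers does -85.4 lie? -86 and -85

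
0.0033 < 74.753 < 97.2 True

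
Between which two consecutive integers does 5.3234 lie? 5 and 6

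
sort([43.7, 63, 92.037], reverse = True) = [92.037, 63, 43.7]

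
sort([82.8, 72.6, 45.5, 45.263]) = [45.263, 45.5, 72.6, 82.8]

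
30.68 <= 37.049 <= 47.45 True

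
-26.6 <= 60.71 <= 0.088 False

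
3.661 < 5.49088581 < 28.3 True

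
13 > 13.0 False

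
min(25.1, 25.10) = 25.1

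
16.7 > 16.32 True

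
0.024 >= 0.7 False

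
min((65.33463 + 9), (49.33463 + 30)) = 74.33463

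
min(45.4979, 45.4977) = 45.4977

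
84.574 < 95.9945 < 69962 True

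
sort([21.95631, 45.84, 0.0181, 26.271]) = [0.0181, 21.95631, 26.271, 45.84]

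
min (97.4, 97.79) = 97.4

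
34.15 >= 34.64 False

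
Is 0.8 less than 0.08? No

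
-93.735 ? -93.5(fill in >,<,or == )<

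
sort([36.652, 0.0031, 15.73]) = [0.0031, 15.73, 36.652]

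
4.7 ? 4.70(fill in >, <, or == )==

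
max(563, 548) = 563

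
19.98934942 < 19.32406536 False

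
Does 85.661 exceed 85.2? Yes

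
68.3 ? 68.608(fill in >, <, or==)<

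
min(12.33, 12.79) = 12.33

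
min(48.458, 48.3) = 48.3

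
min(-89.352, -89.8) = -89.8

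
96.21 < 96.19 False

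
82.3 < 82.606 True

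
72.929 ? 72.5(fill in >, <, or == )>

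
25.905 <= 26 True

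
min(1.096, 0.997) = 0.997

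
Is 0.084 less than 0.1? Yes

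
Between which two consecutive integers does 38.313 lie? 38 and 39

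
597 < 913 True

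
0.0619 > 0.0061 True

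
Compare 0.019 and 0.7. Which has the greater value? 0.7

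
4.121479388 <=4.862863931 True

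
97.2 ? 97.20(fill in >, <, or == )==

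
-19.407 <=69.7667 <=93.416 True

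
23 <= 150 True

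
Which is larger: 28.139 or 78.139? 78.139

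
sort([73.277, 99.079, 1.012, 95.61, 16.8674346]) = [1.012, 16.8674346, 73.277, 95.61, 99.079]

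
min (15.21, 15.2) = 15.2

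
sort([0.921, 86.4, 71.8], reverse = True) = [86.4, 71.8, 0.921]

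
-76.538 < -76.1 True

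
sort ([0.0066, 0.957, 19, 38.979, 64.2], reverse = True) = [64.2, 38.979, 19, 0.957, 0.0066]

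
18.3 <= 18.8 True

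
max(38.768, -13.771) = 38.768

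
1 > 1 False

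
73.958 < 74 True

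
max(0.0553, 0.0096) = 0.0553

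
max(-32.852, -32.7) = -32.7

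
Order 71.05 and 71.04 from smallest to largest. 71.04, 71.05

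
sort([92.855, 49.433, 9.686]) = [9.686, 49.433, 92.855]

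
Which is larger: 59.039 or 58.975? 59.039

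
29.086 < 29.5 True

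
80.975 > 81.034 False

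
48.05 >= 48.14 False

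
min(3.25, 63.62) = 3.25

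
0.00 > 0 False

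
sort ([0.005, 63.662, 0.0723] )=[0.005, 0.0723, 63.662]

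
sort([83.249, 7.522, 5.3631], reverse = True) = [83.249, 7.522, 5.3631]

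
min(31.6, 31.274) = 31.274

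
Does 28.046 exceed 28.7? No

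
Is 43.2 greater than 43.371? No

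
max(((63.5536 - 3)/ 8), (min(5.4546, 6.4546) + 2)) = 7.5692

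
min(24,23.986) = 23.986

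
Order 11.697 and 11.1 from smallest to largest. 11.1, 11.697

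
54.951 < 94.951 True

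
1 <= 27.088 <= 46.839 True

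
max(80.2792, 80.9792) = 80.9792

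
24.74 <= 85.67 True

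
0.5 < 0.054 False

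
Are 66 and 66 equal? Yes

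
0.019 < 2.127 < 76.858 True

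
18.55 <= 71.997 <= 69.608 False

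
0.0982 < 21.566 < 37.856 True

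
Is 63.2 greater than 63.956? No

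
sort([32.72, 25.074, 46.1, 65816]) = [25.074, 32.72, 46.1, 65816]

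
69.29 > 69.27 True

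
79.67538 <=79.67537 False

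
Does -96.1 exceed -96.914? Yes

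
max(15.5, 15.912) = 15.912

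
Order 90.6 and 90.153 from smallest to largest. 90.153, 90.6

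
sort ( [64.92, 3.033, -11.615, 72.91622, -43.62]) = [-43.62, -11.615, 3.033, 64.92, 72.91622]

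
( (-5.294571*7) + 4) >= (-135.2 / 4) True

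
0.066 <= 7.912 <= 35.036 True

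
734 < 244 False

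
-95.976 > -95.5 False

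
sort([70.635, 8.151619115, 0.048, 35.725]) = [0.048, 8.151619115, 35.725, 70.635]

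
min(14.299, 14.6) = 14.299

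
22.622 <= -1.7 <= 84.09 False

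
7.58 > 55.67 False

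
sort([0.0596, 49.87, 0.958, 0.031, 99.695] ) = [0.031, 0.0596, 0.958, 49.87, 99.695]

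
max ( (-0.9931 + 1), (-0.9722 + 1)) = 0.0278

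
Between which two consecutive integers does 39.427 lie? 39 and 40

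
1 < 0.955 False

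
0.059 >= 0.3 False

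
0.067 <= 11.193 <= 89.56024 True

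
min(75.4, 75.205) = 75.205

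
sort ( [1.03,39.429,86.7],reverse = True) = [86.7,39.429,1.03]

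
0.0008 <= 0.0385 True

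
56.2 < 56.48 True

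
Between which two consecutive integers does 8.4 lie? 8 and 9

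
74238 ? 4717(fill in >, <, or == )>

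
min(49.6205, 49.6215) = 49.6205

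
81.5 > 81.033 True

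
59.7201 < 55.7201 False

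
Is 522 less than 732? Yes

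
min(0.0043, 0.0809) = 0.0043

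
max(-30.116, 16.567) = 16.567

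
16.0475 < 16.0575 True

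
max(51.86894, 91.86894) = 91.86894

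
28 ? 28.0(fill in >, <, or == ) ==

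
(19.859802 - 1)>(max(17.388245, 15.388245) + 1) True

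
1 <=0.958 False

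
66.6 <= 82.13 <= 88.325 True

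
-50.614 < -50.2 True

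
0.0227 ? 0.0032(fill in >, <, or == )>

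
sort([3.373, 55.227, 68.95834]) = [3.373, 55.227, 68.95834]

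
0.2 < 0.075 False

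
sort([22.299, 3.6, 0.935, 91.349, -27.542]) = [-27.542, 0.935, 3.6, 22.299, 91.349]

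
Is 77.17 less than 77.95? Yes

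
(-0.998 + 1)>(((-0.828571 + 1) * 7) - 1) False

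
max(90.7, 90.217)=90.7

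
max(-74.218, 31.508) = 31.508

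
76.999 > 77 False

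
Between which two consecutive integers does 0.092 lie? 0 and 1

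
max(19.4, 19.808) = 19.808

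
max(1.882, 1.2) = 1.882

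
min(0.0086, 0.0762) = 0.0086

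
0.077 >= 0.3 False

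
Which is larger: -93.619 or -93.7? -93.619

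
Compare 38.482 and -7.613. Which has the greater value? 38.482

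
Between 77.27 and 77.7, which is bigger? 77.7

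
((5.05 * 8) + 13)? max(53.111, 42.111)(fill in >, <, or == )>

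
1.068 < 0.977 False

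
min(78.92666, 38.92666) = 38.92666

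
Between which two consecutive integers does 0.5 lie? 0 and 1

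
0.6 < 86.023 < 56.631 False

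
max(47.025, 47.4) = 47.4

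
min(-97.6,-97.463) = -97.6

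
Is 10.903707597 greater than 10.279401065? Yes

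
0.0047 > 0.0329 False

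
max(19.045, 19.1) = 19.1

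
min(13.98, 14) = 13.98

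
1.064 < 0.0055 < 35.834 False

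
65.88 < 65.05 False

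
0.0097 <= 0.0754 True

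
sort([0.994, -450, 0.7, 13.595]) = [-450, 0.7, 0.994, 13.595]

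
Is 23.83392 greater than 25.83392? No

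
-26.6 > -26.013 False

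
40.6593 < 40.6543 False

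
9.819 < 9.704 False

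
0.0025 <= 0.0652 True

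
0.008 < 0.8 True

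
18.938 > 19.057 False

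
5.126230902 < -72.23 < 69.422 False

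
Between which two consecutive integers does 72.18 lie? 72 and 73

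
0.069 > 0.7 False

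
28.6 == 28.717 False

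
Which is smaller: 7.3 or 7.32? 7.3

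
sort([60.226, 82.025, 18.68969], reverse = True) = [82.025, 60.226, 18.68969]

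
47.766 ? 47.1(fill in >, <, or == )>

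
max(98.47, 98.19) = 98.47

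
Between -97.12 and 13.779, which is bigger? 13.779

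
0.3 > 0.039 True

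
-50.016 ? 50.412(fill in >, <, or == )<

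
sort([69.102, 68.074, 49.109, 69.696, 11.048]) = [11.048, 49.109, 68.074, 69.102, 69.696]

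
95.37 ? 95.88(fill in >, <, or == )<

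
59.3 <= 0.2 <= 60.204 False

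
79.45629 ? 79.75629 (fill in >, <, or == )<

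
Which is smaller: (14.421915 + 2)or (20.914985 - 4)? (14.421915 + 2)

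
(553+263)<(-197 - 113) False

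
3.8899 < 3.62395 False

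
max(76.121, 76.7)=76.7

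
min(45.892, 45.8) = 45.8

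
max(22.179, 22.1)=22.179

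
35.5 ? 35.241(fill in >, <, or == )>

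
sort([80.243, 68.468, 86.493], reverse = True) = [86.493, 80.243, 68.468]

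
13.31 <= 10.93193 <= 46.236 False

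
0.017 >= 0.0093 True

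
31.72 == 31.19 False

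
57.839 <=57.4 False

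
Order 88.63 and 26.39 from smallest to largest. 26.39, 88.63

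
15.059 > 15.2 False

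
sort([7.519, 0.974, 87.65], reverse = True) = [87.65, 7.519, 0.974]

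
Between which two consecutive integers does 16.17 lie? 16 and 17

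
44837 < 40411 False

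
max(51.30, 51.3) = 51.3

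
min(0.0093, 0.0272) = 0.0093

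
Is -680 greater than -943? Yes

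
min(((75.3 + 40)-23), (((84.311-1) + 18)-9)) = 92.3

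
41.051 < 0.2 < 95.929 False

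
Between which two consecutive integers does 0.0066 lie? 0 and 1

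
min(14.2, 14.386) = 14.2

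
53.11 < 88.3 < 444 True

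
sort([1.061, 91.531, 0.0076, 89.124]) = [0.0076, 1.061, 89.124, 91.531]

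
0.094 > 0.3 False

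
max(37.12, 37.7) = 37.7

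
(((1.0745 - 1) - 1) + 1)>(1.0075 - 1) True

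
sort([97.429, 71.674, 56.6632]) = [56.6632, 71.674, 97.429]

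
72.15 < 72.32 True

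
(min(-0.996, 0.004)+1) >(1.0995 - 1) False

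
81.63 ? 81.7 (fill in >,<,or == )<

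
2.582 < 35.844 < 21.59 False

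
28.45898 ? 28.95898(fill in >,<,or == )<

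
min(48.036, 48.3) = 48.036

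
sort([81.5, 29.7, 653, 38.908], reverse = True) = [653, 81.5, 38.908, 29.7]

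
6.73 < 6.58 False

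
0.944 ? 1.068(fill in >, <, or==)<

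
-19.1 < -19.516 False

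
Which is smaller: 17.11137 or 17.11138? 17.11137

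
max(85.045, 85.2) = 85.2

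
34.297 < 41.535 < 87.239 True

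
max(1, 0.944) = 1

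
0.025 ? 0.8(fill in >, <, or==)<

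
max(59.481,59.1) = 59.481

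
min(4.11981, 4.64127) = 4.11981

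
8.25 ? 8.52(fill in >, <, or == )<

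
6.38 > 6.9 False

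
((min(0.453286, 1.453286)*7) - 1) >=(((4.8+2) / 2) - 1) False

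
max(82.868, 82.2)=82.868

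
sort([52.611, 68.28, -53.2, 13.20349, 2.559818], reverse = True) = [68.28, 52.611, 13.20349, 2.559818, -53.2]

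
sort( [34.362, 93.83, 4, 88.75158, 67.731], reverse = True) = [93.83, 88.75158, 67.731, 34.362, 4]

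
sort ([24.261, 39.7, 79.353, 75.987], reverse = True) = [79.353, 75.987, 39.7, 24.261]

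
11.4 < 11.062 False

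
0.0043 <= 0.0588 True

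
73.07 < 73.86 True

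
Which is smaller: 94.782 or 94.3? 94.3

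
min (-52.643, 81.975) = -52.643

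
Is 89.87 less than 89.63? No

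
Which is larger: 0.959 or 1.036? 1.036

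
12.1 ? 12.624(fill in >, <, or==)<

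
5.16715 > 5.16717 False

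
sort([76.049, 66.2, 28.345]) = [28.345, 66.2, 76.049]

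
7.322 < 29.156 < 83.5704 True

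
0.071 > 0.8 False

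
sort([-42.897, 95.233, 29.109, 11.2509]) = [-42.897, 11.2509, 29.109, 95.233]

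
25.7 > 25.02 True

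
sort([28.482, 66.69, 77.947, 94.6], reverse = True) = [94.6, 77.947, 66.69, 28.482]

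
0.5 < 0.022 False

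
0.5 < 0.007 False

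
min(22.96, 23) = 22.96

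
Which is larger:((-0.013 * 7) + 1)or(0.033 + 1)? (0.033 + 1)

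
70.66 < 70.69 True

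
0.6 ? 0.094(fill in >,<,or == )>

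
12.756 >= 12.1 True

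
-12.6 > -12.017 False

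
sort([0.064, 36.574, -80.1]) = [-80.1, 0.064, 36.574]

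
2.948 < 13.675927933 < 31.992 True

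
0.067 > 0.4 False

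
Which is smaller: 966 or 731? 731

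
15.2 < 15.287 True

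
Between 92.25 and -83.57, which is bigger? 92.25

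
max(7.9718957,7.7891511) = 7.9718957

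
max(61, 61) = 61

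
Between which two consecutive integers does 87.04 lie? 87 and 88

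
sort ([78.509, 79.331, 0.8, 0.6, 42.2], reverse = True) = [79.331, 78.509, 42.2, 0.8, 0.6]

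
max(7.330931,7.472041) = 7.472041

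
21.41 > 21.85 False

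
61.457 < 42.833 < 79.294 False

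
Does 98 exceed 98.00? No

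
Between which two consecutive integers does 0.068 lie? 0 and 1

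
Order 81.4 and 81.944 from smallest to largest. 81.4, 81.944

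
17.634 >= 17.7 False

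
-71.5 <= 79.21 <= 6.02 False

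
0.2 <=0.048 False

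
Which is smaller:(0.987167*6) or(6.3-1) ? (6.3-1)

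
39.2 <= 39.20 True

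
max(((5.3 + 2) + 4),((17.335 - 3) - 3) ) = 11.335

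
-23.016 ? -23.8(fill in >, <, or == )>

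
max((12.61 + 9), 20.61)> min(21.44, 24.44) True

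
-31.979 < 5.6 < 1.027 False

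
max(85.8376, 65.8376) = 85.8376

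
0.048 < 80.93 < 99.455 True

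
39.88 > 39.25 True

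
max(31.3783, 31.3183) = 31.3783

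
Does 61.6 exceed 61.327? Yes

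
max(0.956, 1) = 1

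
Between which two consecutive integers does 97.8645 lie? 97 and 98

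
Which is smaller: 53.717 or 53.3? 53.3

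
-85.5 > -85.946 True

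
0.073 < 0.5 True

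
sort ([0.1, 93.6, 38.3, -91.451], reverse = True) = [93.6, 38.3, 0.1, -91.451]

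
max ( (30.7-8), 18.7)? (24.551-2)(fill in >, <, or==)>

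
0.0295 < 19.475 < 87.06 True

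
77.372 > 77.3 True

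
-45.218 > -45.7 True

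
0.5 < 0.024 False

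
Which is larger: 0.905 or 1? 1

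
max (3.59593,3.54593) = 3.59593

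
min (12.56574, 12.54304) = 12.54304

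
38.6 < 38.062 False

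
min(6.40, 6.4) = 6.40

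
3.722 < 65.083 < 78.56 True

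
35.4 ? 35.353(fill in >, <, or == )>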